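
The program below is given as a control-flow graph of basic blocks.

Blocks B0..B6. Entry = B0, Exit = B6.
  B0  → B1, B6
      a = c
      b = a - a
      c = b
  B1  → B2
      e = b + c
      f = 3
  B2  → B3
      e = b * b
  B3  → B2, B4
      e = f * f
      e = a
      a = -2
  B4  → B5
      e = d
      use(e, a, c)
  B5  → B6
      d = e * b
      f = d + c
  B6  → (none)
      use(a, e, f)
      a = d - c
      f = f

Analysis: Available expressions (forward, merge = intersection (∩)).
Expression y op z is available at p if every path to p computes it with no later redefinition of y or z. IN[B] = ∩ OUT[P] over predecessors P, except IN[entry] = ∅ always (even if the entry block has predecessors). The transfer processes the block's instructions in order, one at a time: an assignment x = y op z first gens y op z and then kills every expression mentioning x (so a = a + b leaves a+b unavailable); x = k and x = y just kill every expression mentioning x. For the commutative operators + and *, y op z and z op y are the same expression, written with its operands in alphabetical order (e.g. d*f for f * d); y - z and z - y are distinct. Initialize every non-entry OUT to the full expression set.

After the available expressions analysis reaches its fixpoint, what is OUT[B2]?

Per-block solution:
  B0:   IN={}   OUT={a-a}
  B1:   IN={a-a}   OUT={a-a, b+c}
  B2:   IN={b+c}   OUT={b*b, b+c}
  B3:   IN={b*b, b+c}   OUT={b*b, b+c, f*f}
  B4:   IN={b*b, b+c, f*f}   OUT={b*b, b+c, f*f}
  B5:   IN={b*b, b+c, f*f}   OUT={b*b, b*e, b+c, c+d}
  B6:   IN={}   OUT={d-c}

Merge at B2: IN[B2] = OUT[B1] ∩ OUT[B3] = {b+c}
Applying B2's transfer function to that IN value gives OUT[B2] (row B2 above).

Answer: {b*b, b+c}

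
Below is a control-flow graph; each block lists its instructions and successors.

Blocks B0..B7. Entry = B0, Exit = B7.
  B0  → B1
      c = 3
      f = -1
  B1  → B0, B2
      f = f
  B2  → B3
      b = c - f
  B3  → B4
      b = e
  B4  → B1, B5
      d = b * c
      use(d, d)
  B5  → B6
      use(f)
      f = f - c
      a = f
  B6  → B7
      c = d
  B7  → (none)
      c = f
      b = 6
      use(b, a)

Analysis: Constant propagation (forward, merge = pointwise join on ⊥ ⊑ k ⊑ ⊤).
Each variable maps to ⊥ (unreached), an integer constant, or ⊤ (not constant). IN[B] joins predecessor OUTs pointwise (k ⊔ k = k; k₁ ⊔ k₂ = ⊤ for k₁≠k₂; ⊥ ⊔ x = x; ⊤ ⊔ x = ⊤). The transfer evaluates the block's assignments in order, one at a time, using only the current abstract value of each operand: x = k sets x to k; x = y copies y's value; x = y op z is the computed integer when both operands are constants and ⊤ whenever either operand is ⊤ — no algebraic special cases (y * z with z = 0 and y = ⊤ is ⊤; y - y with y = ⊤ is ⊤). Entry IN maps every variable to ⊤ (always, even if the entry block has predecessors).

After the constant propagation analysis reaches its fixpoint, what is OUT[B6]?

Answer: {a: -4, b: ⊤, c: ⊤, d: ⊤, e: ⊤, f: -4}

Trace:
Converged values:
  B0:  IN=(all ⊤)  OUT={c:3, f:-1; rest ⊤}
  B1:  IN={c:3, f:-1; rest ⊤}  OUT={c:3, f:-1; rest ⊤}
  B2:  IN={c:3, f:-1; rest ⊤}  OUT={b:4, c:3, f:-1; rest ⊤}
  B3:  IN={b:4, c:3, f:-1; rest ⊤}  OUT={c:3, f:-1; rest ⊤}
  B4:  IN={c:3, f:-1; rest ⊤}  OUT={c:3, f:-1; rest ⊤}
  B5:  IN={c:3, f:-1; rest ⊤}  OUT={a:-4, c:3, f:-4; rest ⊤}
  B6:  IN={a:-4, c:3, f:-4; rest ⊤}  OUT={a:-4, f:-4; rest ⊤}
  B7:  IN={a:-4, f:-4; rest ⊤}  OUT={a:-4, b:6, c:-4, f:-4; rest ⊤}

Merge at B6: IN[B6] = OUT[B5] = {a: -4, b: ⊤, c: 3, d: ⊤, e: ⊤, f: -4}
Applying B6's transfer function to that IN value gives OUT[B6] (row B6 above).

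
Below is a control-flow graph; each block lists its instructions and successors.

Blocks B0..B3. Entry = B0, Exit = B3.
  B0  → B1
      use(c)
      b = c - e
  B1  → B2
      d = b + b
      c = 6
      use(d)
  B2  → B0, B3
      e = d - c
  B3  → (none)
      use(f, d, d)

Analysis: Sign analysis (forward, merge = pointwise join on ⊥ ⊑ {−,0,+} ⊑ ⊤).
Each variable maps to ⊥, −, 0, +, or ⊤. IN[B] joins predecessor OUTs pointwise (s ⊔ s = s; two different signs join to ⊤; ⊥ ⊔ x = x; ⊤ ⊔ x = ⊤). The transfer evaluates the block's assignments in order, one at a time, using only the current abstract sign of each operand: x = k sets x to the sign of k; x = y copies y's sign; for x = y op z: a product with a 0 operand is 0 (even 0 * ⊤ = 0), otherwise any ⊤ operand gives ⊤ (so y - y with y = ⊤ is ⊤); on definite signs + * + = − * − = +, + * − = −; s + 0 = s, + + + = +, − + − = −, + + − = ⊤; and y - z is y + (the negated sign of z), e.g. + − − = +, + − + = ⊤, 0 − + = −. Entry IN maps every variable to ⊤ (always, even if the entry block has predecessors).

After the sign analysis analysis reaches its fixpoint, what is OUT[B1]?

Answer: {a: ⊤, b: ⊤, c: +, d: ⊤, e: ⊤, f: ⊤}

Working:
Converged values:
  B0:   IN=(all ⊤)   OUT=(all ⊤)
  B1:   IN=(all ⊤)   OUT={c:+; rest ⊤}
  B2:   IN={c:+; rest ⊤}   OUT={c:+; rest ⊤}
  B3:   IN={c:+; rest ⊤}   OUT={c:+; rest ⊤}

Merge at B1: IN[B1] = OUT[B0] = {a: ⊤, b: ⊤, c: ⊤, d: ⊤, e: ⊤, f: ⊤}
Applying B1's transfer function to that IN value gives OUT[B1] (row B1 above).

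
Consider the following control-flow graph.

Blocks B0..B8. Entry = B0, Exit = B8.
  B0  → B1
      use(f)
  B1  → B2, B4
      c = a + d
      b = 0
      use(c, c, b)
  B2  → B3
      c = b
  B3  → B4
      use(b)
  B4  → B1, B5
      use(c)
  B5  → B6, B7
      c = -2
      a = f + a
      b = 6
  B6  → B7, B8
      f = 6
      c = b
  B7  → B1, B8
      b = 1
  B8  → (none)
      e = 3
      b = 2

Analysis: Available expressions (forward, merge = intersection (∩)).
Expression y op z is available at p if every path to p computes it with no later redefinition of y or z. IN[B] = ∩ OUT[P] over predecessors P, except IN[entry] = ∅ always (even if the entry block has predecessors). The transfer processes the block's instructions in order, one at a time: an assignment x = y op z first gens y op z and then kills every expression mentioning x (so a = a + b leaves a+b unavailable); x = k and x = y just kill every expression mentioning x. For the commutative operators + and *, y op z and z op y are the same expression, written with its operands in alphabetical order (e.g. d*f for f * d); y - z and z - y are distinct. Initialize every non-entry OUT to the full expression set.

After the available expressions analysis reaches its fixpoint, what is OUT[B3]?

Fixpoint table:
  B0:   IN={}   OUT={}
  B1:   IN={}   OUT={a+d}
  B2:   IN={a+d}   OUT={a+d}
  B3:   IN={a+d}   OUT={a+d}
  B4:   IN={a+d}   OUT={a+d}
  B5:   IN={a+d}   OUT={}
  B6:   IN={}   OUT={}
  B7:   IN={}   OUT={}
  B8:   IN={}   OUT={}

Merge at B3: IN[B3] = OUT[B2] = {a+d}
Applying B3's transfer function to that IN value gives OUT[B3] (row B3 above).

Answer: {a+d}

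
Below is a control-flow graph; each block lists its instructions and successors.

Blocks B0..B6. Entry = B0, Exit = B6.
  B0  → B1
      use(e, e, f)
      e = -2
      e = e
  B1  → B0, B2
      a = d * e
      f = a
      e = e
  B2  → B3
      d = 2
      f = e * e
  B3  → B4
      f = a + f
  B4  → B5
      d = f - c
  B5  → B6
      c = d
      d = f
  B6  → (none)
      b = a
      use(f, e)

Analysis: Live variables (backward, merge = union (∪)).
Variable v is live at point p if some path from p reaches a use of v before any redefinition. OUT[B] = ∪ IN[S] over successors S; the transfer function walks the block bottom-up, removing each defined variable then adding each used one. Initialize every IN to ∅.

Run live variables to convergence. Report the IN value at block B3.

Answer: {a, c, e, f}

Derivation:
Fixpoint table:
  B0:   IN={c, d, e, f}   OUT={c, d, e}
  B1:   IN={c, d, e}   OUT={a, c, d, e, f}
  B2:   IN={a, c, e}   OUT={a, c, e, f}
  B3:   IN={a, c, e, f}   OUT={a, c, e, f}
  B4:   IN={a, c, e, f}   OUT={a, d, e, f}
  B5:   IN={a, d, e, f}   OUT={a, e, f}
  B6:   IN={a, e, f}   OUT={}

Merge at B3: OUT[B3] = IN[B4] = {a, c, e, f}
Applying B3's transfer function to that OUT value gives IN[B3] (row B3 above).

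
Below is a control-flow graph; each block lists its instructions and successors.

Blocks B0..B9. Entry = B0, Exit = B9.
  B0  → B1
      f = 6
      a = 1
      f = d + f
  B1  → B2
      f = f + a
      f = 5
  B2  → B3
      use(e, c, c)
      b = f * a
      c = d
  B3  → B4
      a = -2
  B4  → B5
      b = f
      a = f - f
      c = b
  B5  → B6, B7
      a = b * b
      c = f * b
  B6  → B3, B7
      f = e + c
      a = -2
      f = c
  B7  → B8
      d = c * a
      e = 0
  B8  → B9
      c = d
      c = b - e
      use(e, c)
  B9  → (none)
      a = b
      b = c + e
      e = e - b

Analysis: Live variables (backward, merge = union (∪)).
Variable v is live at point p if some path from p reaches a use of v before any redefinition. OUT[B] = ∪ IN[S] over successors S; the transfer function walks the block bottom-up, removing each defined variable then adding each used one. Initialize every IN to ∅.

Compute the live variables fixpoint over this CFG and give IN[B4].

Answer: {e, f}

Working:
Per-block solution:
  B0: | IN={c, d, e} | OUT={a, c, d, e, f}
  B1: | IN={a, c, d, e, f} | OUT={a, c, d, e, f}
  B2: | IN={a, c, d, e, f} | OUT={e, f}
  B3: | IN={e, f} | OUT={e, f}
  B4: | IN={e, f} | OUT={b, e, f}
  B5: | IN={b, e, f} | OUT={a, b, c, e}
  B6: | IN={b, c, e} | OUT={a, b, c, e, f}
  B7: | IN={a, b, c} | OUT={b, d, e}
  B8: | IN={b, d, e} | OUT={b, c, e}
  B9: | IN={b, c, e} | OUT={}

Merge at B4: OUT[B4] = IN[B5] = {b, e, f}
Applying B4's transfer function to that OUT value gives IN[B4] (row B4 above).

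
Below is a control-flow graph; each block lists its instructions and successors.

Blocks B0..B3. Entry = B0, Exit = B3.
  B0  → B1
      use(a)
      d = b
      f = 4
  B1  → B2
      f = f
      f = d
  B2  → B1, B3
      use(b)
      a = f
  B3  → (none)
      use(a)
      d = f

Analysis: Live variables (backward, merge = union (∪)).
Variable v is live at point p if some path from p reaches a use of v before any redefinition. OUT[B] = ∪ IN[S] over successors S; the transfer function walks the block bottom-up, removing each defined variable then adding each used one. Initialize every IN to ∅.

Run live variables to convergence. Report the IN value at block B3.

Fixpoint table:
  B0: | IN={a, b} | OUT={b, d, f}
  B1: | IN={b, d, f} | OUT={b, d, f}
  B2: | IN={b, d, f} | OUT={a, b, d, f}
  B3: | IN={a, f} | OUT={}

B3 is the boundary node: OUT[B3] = {}
Applying B3's transfer function to that OUT value gives IN[B3] (row B3 above).

Answer: {a, f}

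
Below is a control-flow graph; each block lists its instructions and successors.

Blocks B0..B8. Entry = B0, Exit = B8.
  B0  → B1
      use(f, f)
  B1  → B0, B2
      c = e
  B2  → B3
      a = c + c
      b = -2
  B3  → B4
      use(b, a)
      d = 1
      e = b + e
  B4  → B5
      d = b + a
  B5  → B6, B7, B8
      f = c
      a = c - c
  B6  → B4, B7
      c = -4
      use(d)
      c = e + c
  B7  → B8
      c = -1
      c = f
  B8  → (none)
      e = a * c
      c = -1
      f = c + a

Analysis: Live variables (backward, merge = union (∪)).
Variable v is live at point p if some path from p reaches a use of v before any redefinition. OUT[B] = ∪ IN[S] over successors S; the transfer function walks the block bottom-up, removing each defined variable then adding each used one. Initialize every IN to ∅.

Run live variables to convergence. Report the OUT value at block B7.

Fixpoint table:
  B0: | IN={e, f} | OUT={e, f}
  B1: | IN={e, f} | OUT={c, e, f}
  B2: | IN={c, e} | OUT={a, b, c, e}
  B3: | IN={a, b, c, e} | OUT={a, b, c, e}
  B4: | IN={a, b, c, e} | OUT={b, c, d, e}
  B5: | IN={b, c, d, e} | OUT={a, b, c, d, e, f}
  B6: | IN={a, b, d, e, f} | OUT={a, b, c, e, f}
  B7: | IN={a, f} | OUT={a, c}
  B8: | IN={a, c} | OUT={}

Merge at B7: OUT[B7] = IN[B8] = {a, c}

Answer: {a, c}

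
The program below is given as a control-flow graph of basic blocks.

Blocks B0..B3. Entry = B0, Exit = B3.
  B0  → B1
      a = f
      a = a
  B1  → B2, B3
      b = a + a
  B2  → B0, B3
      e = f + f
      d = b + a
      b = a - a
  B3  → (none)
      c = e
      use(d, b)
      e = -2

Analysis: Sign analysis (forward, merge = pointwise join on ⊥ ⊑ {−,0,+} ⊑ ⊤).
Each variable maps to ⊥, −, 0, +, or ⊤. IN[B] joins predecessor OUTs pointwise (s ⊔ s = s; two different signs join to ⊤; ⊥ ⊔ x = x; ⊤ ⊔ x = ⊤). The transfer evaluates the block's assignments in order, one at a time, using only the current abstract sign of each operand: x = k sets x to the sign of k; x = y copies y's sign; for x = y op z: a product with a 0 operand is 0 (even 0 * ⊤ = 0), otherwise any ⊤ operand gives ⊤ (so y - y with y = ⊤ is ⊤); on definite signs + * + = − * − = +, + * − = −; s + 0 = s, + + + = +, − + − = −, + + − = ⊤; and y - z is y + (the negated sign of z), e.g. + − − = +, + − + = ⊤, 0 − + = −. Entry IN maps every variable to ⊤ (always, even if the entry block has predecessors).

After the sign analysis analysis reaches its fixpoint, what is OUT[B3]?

Answer: {a: ⊤, b: ⊤, c: ⊤, d: ⊤, e: -, f: ⊤}

Derivation:
Converged values:
  B0: | IN=(all ⊤) | OUT=(all ⊤)
  B1: | IN=(all ⊤) | OUT=(all ⊤)
  B2: | IN=(all ⊤) | OUT=(all ⊤)
  B3: | IN=(all ⊤) | OUT={e:-; rest ⊤}

Merge at B3: IN[B3] = OUT[B1] ⊔ OUT[B2] = {a: ⊤, b: ⊤, c: ⊤, d: ⊤, e: ⊤, f: ⊤}
Applying B3's transfer function to that IN value gives OUT[B3] (row B3 above).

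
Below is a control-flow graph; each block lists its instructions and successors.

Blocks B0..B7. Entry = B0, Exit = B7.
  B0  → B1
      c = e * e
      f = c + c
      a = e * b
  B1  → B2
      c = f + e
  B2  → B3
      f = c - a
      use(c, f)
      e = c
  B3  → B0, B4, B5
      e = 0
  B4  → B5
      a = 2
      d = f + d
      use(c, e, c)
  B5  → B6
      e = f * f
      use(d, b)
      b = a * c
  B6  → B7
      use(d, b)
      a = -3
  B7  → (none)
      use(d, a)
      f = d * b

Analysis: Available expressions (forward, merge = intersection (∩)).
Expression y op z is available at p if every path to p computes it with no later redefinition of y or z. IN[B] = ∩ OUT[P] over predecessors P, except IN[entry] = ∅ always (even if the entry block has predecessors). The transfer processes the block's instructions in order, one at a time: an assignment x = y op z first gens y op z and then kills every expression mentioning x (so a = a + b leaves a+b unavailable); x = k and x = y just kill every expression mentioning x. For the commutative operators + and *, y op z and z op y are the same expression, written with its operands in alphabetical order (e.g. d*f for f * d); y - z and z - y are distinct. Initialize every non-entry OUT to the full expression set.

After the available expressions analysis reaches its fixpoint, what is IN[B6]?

Answer: {a*c, f*f}

Derivation:
Per-block solution:
  B0:  IN={}  OUT={b*e, c+c, e*e}
  B1:  IN={b*e, c+c, e*e}  OUT={b*e, e*e, e+f}
  B2:  IN={b*e, e*e, e+f}  OUT={c-a}
  B3:  IN={c-a}  OUT={c-a}
  B4:  IN={c-a}  OUT={}
  B5:  IN={}  OUT={a*c, f*f}
  B6:  IN={a*c, f*f}  OUT={f*f}
  B7:  IN={f*f}  OUT={b*d}

Merge at B6: IN[B6] = OUT[B5] = {a*c, f*f}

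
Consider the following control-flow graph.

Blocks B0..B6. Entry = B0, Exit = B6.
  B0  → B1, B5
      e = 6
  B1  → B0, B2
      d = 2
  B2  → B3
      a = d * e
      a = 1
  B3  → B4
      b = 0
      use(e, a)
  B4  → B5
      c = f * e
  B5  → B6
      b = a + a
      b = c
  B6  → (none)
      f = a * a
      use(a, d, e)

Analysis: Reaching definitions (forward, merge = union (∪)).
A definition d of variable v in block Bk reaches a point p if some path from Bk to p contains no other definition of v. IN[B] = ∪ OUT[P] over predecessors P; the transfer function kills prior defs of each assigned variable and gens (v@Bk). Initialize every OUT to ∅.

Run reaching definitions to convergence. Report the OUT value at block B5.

Answer: {a@B2, b@B5, c@B4, d@B1, e@B0}

Derivation:
Fixpoint table:
  B0:   IN={d@B1, e@B0}   OUT={d@B1, e@B0}
  B1:   IN={d@B1, e@B0}   OUT={d@B1, e@B0}
  B2:   IN={d@B1, e@B0}   OUT={a@B2, d@B1, e@B0}
  B3:   IN={a@B2, d@B1, e@B0}   OUT={a@B2, b@B3, d@B1, e@B0}
  B4:   IN={a@B2, b@B3, d@B1, e@B0}   OUT={a@B2, b@B3, c@B4, d@B1, e@B0}
  B5:   IN={a@B2, b@B3, c@B4, d@B1, e@B0}   OUT={a@B2, b@B5, c@B4, d@B1, e@B0}
  B6:   IN={a@B2, b@B5, c@B4, d@B1, e@B0}   OUT={a@B2, b@B5, c@B4, d@B1, e@B0, f@B6}

Merge at B5: IN[B5] = OUT[B0] ⊔ OUT[B4] = {a@B2, b@B3, c@B4, d@B1, e@B0}
Applying B5's transfer function to that IN value gives OUT[B5] (row B5 above).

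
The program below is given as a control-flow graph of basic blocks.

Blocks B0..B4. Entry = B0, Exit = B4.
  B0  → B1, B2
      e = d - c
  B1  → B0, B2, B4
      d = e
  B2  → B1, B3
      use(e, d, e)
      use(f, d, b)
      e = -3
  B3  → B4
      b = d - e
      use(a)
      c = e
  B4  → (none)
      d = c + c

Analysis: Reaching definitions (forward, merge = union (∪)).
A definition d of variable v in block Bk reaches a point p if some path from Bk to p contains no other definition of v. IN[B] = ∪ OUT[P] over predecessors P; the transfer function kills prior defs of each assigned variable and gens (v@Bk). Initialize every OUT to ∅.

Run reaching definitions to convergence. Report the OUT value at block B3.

Converged values:
  B0: | IN={d@B1, e@B0, e@B2} | OUT={d@B1, e@B0}
  B1: | IN={d@B1, e@B0, e@B2} | OUT={d@B1, e@B0, e@B2}
  B2: | IN={d@B1, e@B0, e@B2} | OUT={d@B1, e@B2}
  B3: | IN={d@B1, e@B2} | OUT={b@B3, c@B3, d@B1, e@B2}
  B4: | IN={b@B3, c@B3, d@B1, e@B0, e@B2} | OUT={b@B3, c@B3, d@B4, e@B0, e@B2}

Merge at B3: IN[B3] = OUT[B2] = {d@B1, e@B2}
Applying B3's transfer function to that IN value gives OUT[B3] (row B3 above).

Answer: {b@B3, c@B3, d@B1, e@B2}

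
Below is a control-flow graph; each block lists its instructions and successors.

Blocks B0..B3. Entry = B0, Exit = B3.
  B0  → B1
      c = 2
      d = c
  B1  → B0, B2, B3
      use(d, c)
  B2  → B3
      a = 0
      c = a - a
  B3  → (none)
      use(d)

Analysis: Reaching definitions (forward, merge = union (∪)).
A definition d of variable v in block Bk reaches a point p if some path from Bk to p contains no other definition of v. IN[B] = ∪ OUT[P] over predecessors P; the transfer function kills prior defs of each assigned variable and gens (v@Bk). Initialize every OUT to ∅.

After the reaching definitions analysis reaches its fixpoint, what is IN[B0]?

Per-block solution:
  B0:   IN={c@B0, d@B0}   OUT={c@B0, d@B0}
  B1:   IN={c@B0, d@B0}   OUT={c@B0, d@B0}
  B2:   IN={c@B0, d@B0}   OUT={a@B2, c@B2, d@B0}
  B3:   IN={a@B2, c@B0, c@B2, d@B0}   OUT={a@B2, c@B0, c@B2, d@B0}

Merge at B0 (entry node, so the boundary value {} is joined with the incoming edge(s)): IN[B0] = {} ⊔ OUT[B1] = {c@B0, d@B0}

Answer: {c@B0, d@B0}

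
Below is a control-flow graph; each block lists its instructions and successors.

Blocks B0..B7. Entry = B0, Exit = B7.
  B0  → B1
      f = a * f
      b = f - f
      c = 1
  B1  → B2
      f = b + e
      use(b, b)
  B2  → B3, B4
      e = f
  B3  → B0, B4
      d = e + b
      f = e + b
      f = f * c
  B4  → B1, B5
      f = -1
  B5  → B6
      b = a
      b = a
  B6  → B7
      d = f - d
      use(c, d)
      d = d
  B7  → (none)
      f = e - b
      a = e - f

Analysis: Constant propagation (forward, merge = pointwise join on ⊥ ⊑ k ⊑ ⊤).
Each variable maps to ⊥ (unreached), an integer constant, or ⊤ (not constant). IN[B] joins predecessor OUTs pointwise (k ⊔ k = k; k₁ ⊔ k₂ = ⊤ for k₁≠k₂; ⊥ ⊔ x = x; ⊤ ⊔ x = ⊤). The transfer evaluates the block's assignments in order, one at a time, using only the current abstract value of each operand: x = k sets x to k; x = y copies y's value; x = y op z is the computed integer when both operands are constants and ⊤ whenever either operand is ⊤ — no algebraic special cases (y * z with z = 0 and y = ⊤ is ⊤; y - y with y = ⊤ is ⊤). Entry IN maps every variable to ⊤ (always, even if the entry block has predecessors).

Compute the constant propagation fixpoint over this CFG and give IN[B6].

Answer: {a: ⊤, b: ⊤, c: 1, d: ⊤, e: ⊤, f: -1}

Working:
Per-block solution:
  B0: | IN=(all ⊤) | OUT={c:1; rest ⊤}
  B1: | IN={c:1; rest ⊤} | OUT={c:1; rest ⊤}
  B2: | IN={c:1; rest ⊤} | OUT={c:1; rest ⊤}
  B3: | IN={c:1; rest ⊤} | OUT={c:1; rest ⊤}
  B4: | IN={c:1; rest ⊤} | OUT={c:1, f:-1; rest ⊤}
  B5: | IN={c:1, f:-1; rest ⊤} | OUT={c:1, f:-1; rest ⊤}
  B6: | IN={c:1, f:-1; rest ⊤} | OUT={c:1, f:-1; rest ⊤}
  B7: | IN={c:1, f:-1; rest ⊤} | OUT={c:1; rest ⊤}

Merge at B6: IN[B6] = OUT[B5] = {a: ⊤, b: ⊤, c: 1, d: ⊤, e: ⊤, f: -1}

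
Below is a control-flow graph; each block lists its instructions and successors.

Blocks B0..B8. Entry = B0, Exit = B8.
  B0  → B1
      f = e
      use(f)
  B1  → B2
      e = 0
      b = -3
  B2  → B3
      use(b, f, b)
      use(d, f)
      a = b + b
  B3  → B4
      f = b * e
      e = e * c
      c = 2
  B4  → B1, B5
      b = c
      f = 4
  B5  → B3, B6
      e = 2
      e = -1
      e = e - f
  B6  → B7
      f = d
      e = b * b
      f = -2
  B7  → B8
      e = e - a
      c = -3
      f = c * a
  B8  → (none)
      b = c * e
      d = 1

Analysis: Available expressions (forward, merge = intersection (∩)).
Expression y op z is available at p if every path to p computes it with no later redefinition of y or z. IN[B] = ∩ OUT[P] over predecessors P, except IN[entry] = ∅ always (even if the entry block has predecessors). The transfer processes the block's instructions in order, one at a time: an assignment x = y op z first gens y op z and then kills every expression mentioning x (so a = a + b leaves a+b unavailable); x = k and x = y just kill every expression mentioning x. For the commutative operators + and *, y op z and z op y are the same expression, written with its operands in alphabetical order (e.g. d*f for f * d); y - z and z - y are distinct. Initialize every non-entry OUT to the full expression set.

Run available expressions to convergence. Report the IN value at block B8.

Converged values:
  B0:   IN={}   OUT={}
  B1:   IN={}   OUT={}
  B2:   IN={}   OUT={b+b}
  B3:   IN={}   OUT={}
  B4:   IN={}   OUT={}
  B5:   IN={}   OUT={}
  B6:   IN={}   OUT={b*b}
  B7:   IN={b*b}   OUT={a*c, b*b}
  B8:   IN={a*c, b*b}   OUT={a*c, c*e}

Merge at B8: IN[B8] = OUT[B7] = {a*c, b*b}

Answer: {a*c, b*b}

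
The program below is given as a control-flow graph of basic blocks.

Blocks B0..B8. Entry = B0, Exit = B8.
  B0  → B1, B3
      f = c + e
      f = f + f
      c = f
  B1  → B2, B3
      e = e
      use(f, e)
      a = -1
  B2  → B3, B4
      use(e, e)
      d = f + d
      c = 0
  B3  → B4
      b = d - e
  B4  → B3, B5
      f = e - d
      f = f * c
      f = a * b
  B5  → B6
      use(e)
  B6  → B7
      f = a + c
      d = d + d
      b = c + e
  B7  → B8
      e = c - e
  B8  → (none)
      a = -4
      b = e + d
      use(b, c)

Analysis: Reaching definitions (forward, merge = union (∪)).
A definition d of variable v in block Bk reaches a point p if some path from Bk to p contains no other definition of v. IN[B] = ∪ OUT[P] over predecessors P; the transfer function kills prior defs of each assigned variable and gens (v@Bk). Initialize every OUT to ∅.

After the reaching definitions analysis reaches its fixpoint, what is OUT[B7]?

Per-block solution:
  B0:  IN={}  OUT={c@B0, f@B0}
  B1:  IN={c@B0, f@B0}  OUT={a@B1, c@B0, e@B1, f@B0}
  B2:  IN={a@B1, c@B0, e@B1, f@B0}  OUT={a@B1, c@B2, d@B2, e@B1, f@B0}
  B3:  IN={a@B1, b@B3, c@B0, c@B2, d@B2, e@B1, f@B0, f@B4}  OUT={a@B1, b@B3, c@B0, c@B2, d@B2, e@B1, f@B0, f@B4}
  B4:  IN={a@B1, b@B3, c@B0, c@B2, d@B2, e@B1, f@B0, f@B4}  OUT={a@B1, b@B3, c@B0, c@B2, d@B2, e@B1, f@B4}
  B5:  IN={a@B1, b@B3, c@B0, c@B2, d@B2, e@B1, f@B4}  OUT={a@B1, b@B3, c@B0, c@B2, d@B2, e@B1, f@B4}
  B6:  IN={a@B1, b@B3, c@B0, c@B2, d@B2, e@B1, f@B4}  OUT={a@B1, b@B6, c@B0, c@B2, d@B6, e@B1, f@B6}
  B7:  IN={a@B1, b@B6, c@B0, c@B2, d@B6, e@B1, f@B6}  OUT={a@B1, b@B6, c@B0, c@B2, d@B6, e@B7, f@B6}
  B8:  IN={a@B1, b@B6, c@B0, c@B2, d@B6, e@B7, f@B6}  OUT={a@B8, b@B8, c@B0, c@B2, d@B6, e@B7, f@B6}

Merge at B7: IN[B7] = OUT[B6] = {a@B1, b@B6, c@B0, c@B2, d@B6, e@B1, f@B6}
Applying B7's transfer function to that IN value gives OUT[B7] (row B7 above).

Answer: {a@B1, b@B6, c@B0, c@B2, d@B6, e@B7, f@B6}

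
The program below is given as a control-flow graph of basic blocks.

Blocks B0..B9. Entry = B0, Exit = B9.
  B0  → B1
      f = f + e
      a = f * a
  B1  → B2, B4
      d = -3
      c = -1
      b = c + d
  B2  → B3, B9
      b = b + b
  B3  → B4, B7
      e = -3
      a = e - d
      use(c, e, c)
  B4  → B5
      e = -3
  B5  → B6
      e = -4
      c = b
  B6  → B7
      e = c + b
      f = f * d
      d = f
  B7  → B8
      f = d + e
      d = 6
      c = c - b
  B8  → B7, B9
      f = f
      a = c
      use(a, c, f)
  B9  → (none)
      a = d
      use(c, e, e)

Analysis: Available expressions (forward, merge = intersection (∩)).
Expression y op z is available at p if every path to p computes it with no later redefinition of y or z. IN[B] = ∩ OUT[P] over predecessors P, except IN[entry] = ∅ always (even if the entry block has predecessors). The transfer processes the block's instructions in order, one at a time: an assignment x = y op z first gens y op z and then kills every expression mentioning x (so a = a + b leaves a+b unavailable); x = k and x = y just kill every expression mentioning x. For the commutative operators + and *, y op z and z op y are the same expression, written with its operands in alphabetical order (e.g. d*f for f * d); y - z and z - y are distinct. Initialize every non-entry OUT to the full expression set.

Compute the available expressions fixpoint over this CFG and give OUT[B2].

Answer: {c+d}

Trace:
Fixpoint table:
  B0: | IN={} | OUT={}
  B1: | IN={} | OUT={c+d}
  B2: | IN={c+d} | OUT={c+d}
  B3: | IN={c+d} | OUT={c+d, e-d}
  B4: | IN={c+d} | OUT={c+d}
  B5: | IN={c+d} | OUT={}
  B6: | IN={} | OUT={b+c}
  B7: | IN={} | OUT={}
  B8: | IN={} | OUT={}
  B9: | IN={} | OUT={}

Merge at B2: IN[B2] = OUT[B1] = {c+d}
Applying B2's transfer function to that IN value gives OUT[B2] (row B2 above).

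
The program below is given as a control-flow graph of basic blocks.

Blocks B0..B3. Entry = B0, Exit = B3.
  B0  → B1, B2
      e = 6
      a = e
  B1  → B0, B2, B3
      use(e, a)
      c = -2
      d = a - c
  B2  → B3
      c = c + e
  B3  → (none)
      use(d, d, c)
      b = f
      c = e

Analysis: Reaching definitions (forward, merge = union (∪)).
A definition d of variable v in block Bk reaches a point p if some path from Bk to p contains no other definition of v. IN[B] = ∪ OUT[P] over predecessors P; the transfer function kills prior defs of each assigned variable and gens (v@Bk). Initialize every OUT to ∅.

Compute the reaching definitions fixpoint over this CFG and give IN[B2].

Per-block solution:
  B0: | IN={a@B0, c@B1, d@B1, e@B0} | OUT={a@B0, c@B1, d@B1, e@B0}
  B1: | IN={a@B0, c@B1, d@B1, e@B0} | OUT={a@B0, c@B1, d@B1, e@B0}
  B2: | IN={a@B0, c@B1, d@B1, e@B0} | OUT={a@B0, c@B2, d@B1, e@B0}
  B3: | IN={a@B0, c@B1, c@B2, d@B1, e@B0} | OUT={a@B0, b@B3, c@B3, d@B1, e@B0}

Merge at B2: IN[B2] = OUT[B0] ⊔ OUT[B1] = {a@B0, c@B1, d@B1, e@B0}

Answer: {a@B0, c@B1, d@B1, e@B0}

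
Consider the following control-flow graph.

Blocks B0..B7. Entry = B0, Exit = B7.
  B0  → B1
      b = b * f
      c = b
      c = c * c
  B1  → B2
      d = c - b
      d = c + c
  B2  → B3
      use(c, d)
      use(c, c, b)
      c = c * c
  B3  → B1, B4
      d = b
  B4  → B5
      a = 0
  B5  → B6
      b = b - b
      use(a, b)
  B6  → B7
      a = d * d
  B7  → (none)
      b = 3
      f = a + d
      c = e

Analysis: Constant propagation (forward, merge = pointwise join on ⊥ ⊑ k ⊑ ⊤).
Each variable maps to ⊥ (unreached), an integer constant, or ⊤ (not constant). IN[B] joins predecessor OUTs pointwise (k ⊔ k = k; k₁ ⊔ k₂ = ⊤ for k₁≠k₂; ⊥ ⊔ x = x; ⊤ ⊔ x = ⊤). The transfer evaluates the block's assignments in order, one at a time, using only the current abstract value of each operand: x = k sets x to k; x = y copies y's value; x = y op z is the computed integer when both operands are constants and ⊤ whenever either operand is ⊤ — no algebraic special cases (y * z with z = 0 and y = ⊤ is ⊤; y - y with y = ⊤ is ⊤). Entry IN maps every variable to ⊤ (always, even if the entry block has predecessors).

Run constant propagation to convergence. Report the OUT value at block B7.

Answer: {a: ⊤, b: 3, c: ⊤, d: ⊤, e: ⊤, f: ⊤}

Derivation:
Per-block solution:
  B0:  IN=(all ⊤)  OUT=(all ⊤)
  B1:  IN=(all ⊤)  OUT=(all ⊤)
  B2:  IN=(all ⊤)  OUT=(all ⊤)
  B3:  IN=(all ⊤)  OUT=(all ⊤)
  B4:  IN=(all ⊤)  OUT={a:0; rest ⊤}
  B5:  IN={a:0; rest ⊤}  OUT={a:0; rest ⊤}
  B6:  IN={a:0; rest ⊤}  OUT=(all ⊤)
  B7:  IN=(all ⊤)  OUT={b:3; rest ⊤}

Merge at B7: IN[B7] = OUT[B6] = {a: ⊤, b: ⊤, c: ⊤, d: ⊤, e: ⊤, f: ⊤}
Applying B7's transfer function to that IN value gives OUT[B7] (row B7 above).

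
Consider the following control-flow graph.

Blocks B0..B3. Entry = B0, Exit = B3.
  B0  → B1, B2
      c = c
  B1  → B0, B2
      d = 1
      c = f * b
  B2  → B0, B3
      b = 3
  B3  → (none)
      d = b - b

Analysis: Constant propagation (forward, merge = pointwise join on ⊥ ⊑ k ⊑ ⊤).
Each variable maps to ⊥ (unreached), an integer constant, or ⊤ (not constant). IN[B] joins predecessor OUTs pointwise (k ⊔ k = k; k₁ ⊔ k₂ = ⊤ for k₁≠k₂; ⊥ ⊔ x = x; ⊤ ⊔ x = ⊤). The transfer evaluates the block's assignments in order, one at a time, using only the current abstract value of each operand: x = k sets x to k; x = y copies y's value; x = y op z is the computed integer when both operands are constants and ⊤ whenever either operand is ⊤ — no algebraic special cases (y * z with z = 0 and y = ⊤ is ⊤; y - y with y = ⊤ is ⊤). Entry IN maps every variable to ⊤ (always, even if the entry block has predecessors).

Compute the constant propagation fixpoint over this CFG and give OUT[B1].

Answer: {a: ⊤, b: ⊤, c: ⊤, d: 1, e: ⊤, f: ⊤}

Derivation:
Per-block solution:
  B0:  IN=(all ⊤)  OUT=(all ⊤)
  B1:  IN=(all ⊤)  OUT={d:1; rest ⊤}
  B2:  IN=(all ⊤)  OUT={b:3; rest ⊤}
  B3:  IN={b:3; rest ⊤}  OUT={b:3, d:0; rest ⊤}

Merge at B1: IN[B1] = OUT[B0] = {a: ⊤, b: ⊤, c: ⊤, d: ⊤, e: ⊤, f: ⊤}
Applying B1's transfer function to that IN value gives OUT[B1] (row B1 above).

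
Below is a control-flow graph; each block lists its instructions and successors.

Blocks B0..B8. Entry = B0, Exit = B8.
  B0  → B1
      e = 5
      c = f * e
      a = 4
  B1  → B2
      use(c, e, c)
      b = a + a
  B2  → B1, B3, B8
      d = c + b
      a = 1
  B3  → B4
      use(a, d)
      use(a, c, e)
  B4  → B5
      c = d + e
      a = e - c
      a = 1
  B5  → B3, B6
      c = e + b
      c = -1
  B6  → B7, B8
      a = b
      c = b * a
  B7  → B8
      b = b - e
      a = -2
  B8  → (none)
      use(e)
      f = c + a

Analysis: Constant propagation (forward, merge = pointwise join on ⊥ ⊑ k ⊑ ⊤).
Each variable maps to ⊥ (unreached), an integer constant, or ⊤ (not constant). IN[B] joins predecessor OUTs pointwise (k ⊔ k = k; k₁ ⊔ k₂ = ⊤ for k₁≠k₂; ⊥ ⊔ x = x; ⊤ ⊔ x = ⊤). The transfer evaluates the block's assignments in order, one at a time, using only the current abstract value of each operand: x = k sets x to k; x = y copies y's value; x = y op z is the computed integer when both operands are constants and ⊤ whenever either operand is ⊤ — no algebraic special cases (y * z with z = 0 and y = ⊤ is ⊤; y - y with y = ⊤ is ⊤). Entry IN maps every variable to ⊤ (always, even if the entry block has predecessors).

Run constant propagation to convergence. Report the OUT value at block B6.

Per-block solution:
  B0: | IN=(all ⊤) | OUT={a:4, e:5; rest ⊤}
  B1: | IN={e:5; rest ⊤} | OUT={e:5; rest ⊤}
  B2: | IN={e:5; rest ⊤} | OUT={a:1, e:5; rest ⊤}
  B3: | IN={a:1, e:5; rest ⊤} | OUT={a:1, e:5; rest ⊤}
  B4: | IN={a:1, e:5; rest ⊤} | OUT={a:1, e:5; rest ⊤}
  B5: | IN={a:1, e:5; rest ⊤} | OUT={a:1, c:-1, e:5; rest ⊤}
  B6: | IN={a:1, c:-1, e:5; rest ⊤} | OUT={e:5; rest ⊤}
  B7: | IN={e:5; rest ⊤} | OUT={a:-2, e:5; rest ⊤}
  B8: | IN={e:5; rest ⊤} | OUT={e:5; rest ⊤}

Merge at B6: IN[B6] = OUT[B5] = {a: 1, b: ⊤, c: -1, d: ⊤, e: 5, f: ⊤}
Applying B6's transfer function to that IN value gives OUT[B6] (row B6 above).

Answer: {a: ⊤, b: ⊤, c: ⊤, d: ⊤, e: 5, f: ⊤}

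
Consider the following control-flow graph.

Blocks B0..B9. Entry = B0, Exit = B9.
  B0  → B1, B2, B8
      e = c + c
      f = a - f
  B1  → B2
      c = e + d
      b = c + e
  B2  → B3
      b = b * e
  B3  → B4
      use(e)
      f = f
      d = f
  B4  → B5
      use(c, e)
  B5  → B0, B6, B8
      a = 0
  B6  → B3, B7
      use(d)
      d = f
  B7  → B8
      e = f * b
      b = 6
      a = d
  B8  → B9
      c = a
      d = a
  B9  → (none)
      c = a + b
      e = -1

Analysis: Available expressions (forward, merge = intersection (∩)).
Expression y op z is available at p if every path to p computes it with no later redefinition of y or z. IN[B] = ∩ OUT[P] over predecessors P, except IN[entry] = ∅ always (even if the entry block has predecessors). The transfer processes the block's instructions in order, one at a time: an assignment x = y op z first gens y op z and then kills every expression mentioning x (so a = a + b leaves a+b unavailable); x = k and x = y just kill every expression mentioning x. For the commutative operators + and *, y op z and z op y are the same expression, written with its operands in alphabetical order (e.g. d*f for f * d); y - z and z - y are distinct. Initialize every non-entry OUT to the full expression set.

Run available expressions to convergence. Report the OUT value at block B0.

Converged values:
  B0:   IN={}   OUT={c+c}
  B1:   IN={c+c}   OUT={c+e, d+e}
  B2:   IN={}   OUT={}
  B3:   IN={}   OUT={}
  B4:   IN={}   OUT={}
  B5:   IN={}   OUT={}
  B6:   IN={}   OUT={}
  B7:   IN={}   OUT={}
  B8:   IN={}   OUT={}
  B9:   IN={}   OUT={a+b}

Merge at B0 (entry node, so the boundary value {} is joined with the incoming edge(s)): IN[B0] = {} ∩ OUT[B5] = {}
Applying B0's transfer function to that IN value gives OUT[B0] (row B0 above).

Answer: {c+c}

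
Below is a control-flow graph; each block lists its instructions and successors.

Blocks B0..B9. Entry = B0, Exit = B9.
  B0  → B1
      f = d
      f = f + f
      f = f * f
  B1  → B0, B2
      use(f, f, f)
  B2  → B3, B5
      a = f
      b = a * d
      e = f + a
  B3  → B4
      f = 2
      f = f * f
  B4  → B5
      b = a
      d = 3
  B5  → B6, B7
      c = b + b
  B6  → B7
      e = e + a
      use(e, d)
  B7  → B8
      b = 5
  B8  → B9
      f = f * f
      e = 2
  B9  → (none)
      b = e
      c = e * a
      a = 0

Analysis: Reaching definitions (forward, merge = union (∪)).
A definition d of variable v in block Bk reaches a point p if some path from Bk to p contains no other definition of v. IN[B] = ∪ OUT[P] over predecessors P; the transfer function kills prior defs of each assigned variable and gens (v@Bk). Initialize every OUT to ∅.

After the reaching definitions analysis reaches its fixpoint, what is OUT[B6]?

Per-block solution:
  B0:   IN={f@B0}   OUT={f@B0}
  B1:   IN={f@B0}   OUT={f@B0}
  B2:   IN={f@B0}   OUT={a@B2, b@B2, e@B2, f@B0}
  B3:   IN={a@B2, b@B2, e@B2, f@B0}   OUT={a@B2, b@B2, e@B2, f@B3}
  B4:   IN={a@B2, b@B2, e@B2, f@B3}   OUT={a@B2, b@B4, d@B4, e@B2, f@B3}
  B5:   IN={a@B2, b@B2, b@B4, d@B4, e@B2, f@B0, f@B3}   OUT={a@B2, b@B2, b@B4, c@B5, d@B4, e@B2, f@B0, f@B3}
  B6:   IN={a@B2, b@B2, b@B4, c@B5, d@B4, e@B2, f@B0, f@B3}   OUT={a@B2, b@B2, b@B4, c@B5, d@B4, e@B6, f@B0, f@B3}
  B7:   IN={a@B2, b@B2, b@B4, c@B5, d@B4, e@B2, e@B6, f@B0, f@B3}   OUT={a@B2, b@B7, c@B5, d@B4, e@B2, e@B6, f@B0, f@B3}
  B8:   IN={a@B2, b@B7, c@B5, d@B4, e@B2, e@B6, f@B0, f@B3}   OUT={a@B2, b@B7, c@B5, d@B4, e@B8, f@B8}
  B9:   IN={a@B2, b@B7, c@B5, d@B4, e@B8, f@B8}   OUT={a@B9, b@B9, c@B9, d@B4, e@B8, f@B8}

Merge at B6: IN[B6] = OUT[B5] = {a@B2, b@B2, b@B4, c@B5, d@B4, e@B2, f@B0, f@B3}
Applying B6's transfer function to that IN value gives OUT[B6] (row B6 above).

Answer: {a@B2, b@B2, b@B4, c@B5, d@B4, e@B6, f@B0, f@B3}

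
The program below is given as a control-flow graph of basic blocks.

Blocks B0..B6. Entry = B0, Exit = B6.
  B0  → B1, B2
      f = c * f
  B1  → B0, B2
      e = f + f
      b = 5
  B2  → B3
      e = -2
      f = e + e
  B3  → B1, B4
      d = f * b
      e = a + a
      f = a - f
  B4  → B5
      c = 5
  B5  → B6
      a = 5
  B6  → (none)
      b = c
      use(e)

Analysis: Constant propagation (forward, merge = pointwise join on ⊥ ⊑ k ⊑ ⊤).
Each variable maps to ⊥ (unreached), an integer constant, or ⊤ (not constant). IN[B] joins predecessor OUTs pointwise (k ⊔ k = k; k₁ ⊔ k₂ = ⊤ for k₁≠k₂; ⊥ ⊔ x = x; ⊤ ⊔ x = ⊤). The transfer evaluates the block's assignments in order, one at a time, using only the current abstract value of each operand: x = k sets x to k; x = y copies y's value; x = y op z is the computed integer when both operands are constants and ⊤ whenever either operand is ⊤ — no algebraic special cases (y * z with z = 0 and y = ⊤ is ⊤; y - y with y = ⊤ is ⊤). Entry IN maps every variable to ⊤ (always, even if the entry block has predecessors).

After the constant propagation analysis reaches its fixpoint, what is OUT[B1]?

Converged values:
  B0: | IN=(all ⊤) | OUT=(all ⊤)
  B1: | IN=(all ⊤) | OUT={b:5; rest ⊤}
  B2: | IN=(all ⊤) | OUT={e:-2, f:-4; rest ⊤}
  B3: | IN={e:-2, f:-4; rest ⊤} | OUT=(all ⊤)
  B4: | IN=(all ⊤) | OUT={c:5; rest ⊤}
  B5: | IN={c:5; rest ⊤} | OUT={a:5, c:5; rest ⊤}
  B6: | IN={a:5, c:5; rest ⊤} | OUT={a:5, b:5, c:5; rest ⊤}

Merge at B1: IN[B1] = OUT[B0] ⊔ OUT[B3] = {a: ⊤, b: ⊤, c: ⊤, d: ⊤, e: ⊤, f: ⊤}
Applying B1's transfer function to that IN value gives OUT[B1] (row B1 above).

Answer: {a: ⊤, b: 5, c: ⊤, d: ⊤, e: ⊤, f: ⊤}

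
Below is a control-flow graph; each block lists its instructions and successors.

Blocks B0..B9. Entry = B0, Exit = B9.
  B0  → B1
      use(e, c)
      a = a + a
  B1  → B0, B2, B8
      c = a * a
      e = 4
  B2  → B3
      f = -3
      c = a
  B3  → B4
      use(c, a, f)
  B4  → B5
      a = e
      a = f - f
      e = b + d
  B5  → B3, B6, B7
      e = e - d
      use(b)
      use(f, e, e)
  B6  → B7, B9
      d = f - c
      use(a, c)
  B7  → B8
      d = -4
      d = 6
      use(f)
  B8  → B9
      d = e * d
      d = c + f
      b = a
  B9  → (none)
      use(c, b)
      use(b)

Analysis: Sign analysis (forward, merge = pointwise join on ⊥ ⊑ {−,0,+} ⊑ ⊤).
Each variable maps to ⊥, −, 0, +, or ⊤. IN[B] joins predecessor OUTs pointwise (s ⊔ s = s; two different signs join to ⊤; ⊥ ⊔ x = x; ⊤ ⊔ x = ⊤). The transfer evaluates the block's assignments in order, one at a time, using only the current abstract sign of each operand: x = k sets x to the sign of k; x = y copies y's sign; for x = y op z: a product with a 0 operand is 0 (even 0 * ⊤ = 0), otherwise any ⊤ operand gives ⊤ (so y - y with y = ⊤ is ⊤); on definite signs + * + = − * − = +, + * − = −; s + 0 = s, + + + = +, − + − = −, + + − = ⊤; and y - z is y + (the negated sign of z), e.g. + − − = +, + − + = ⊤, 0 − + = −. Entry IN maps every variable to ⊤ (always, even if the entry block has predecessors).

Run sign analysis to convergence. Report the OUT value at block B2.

Per-block solution:
  B0:  IN=(all ⊤)  OUT=(all ⊤)
  B1:  IN=(all ⊤)  OUT={e:+; rest ⊤}
  B2:  IN={e:+; rest ⊤}  OUT={e:+, f:-; rest ⊤}
  B3:  IN={f:-; rest ⊤}  OUT={f:-; rest ⊤}
  B4:  IN={f:-; rest ⊤}  OUT={f:-; rest ⊤}
  B5:  IN={f:-; rest ⊤}  OUT={f:-; rest ⊤}
  B6:  IN={f:-; rest ⊤}  OUT={f:-; rest ⊤}
  B7:  IN={f:-; rest ⊤}  OUT={d:+, f:-; rest ⊤}
  B8:  IN=(all ⊤)  OUT=(all ⊤)
  B9:  IN=(all ⊤)  OUT=(all ⊤)

Merge at B2: IN[B2] = OUT[B1] = {a: ⊤, b: ⊤, c: ⊤, d: ⊤, e: +, f: ⊤}
Applying B2's transfer function to that IN value gives OUT[B2] (row B2 above).

Answer: {a: ⊤, b: ⊤, c: ⊤, d: ⊤, e: +, f: -}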